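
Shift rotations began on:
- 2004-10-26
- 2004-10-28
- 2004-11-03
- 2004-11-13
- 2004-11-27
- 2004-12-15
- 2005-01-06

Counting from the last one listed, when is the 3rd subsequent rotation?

The spacing grows by 4 each time: 2, 6, 10, 14, 18, 22 days.
Next gap: 26 days. 2005-01-06 + 26 days = 2005-02-01.
Next gap: 30 days. 2005-02-01 + 30 days = 2005-03-03.
Next gap: 34 days. 2005-03-03 + 34 days = 2005-04-06.

2005-04-06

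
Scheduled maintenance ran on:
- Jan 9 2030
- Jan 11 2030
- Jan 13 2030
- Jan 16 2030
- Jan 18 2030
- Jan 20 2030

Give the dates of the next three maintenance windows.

Jan 23 2030, Jan 25 2030, Jan 27 2030

Gaps: 2, 2, 3, 2, 2 days — not constant, but cyclic with period 3.
The events fall on every Wednesday, Friday and Sunday.
The following Wednesday is Jan 23 2030.
The following Friday is Jan 25 2030.
The following Sunday is Jan 27 2030.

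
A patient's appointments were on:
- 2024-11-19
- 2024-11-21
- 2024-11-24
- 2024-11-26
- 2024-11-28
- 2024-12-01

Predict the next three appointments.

Every event lands on a Tuesday or Thursday or Sunday (gaps cycle 2, 3, 2, 2, 3).
So the schedule is: every Tuesday, Thursday and Sunday.
Next Tuesday: 2024-12-03.
The following Thursday is 2024-12-05.
The following Sunday is 2024-12-08.

2024-12-03, 2024-12-05, 2024-12-08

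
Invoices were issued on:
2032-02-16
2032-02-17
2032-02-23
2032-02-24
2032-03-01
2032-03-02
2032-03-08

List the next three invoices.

Gaps: 1, 6, 1, 6, 1, 6 days — not constant, but cyclic with period 2.
The events fall on every Monday and Tuesday.
Next Tuesday: 2032-03-09.
The following Monday is 2032-03-15.
The following Tuesday is 2032-03-16.

2032-03-09, 2032-03-15, 2032-03-16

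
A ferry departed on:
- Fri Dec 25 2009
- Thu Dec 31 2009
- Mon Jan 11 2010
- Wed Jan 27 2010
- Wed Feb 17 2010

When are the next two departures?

Mon Mar 15 2010, Thu Apr 15 2010

The spacing grows by 5 each time: 6, 11, 16, 21 days.
Next gap: 26 days. Wed Feb 17 2010 + 26 days = Mon Mar 15 2010.
Next gap: 31 days. Mon Mar 15 2010 + 31 days = Thu Apr 15 2010.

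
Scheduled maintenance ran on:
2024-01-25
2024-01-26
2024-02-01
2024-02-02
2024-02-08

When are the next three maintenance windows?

Gaps: 1, 6, 1, 6 days — not constant, but cyclic with period 2.
The events fall on every Thursday and Friday.
Next Friday: 2024-02-09.
Next Thursday: 2024-02-15.
The following Friday is 2024-02-16.

2024-02-09, 2024-02-15, 2024-02-16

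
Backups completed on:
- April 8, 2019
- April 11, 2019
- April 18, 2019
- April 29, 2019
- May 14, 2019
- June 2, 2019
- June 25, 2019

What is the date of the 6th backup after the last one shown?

February 2, 2020

Intervals are 3, 7, 11, 15, 19, 23 days — an arithmetic progression with common difference 4.
Next gap: 27 days. June 25, 2019 + 27 days = July 22, 2019.
Next gap: 31 days. July 22, 2019 + 31 days = August 22, 2019.
Next gap: 35 days. August 22, 2019 + 35 days = September 26, 2019.
Next gap: 39 days. September 26, 2019 + 39 days = November 4, 2019.
Next gap: 43 days. November 4, 2019 + 43 days = December 17, 2019.
Next gap: 47 days. December 17, 2019 + 47 days = February 2, 2020.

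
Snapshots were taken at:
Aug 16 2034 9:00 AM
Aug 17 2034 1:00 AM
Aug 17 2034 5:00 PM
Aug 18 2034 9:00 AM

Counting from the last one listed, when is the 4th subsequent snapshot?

Aug 21 2034 1:00 AM

Gaps: 16, 16, 16 hours — each event is 16 hours after the previous one.
Aug 18 2034 9:00 AM + 16 h = Aug 19 2034 1:00 AM.
Aug 19 2034 1:00 AM + 16 h = Aug 19 2034 5:00 PM.
Aug 19 2034 5:00 PM + 16 h = Aug 20 2034 9:00 AM.
Aug 20 2034 9:00 AM + 16 h = Aug 21 2034 1:00 AM.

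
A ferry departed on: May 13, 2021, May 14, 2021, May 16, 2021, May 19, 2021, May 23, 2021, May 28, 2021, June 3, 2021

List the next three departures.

Gaps: 1, 2, 3, 4, 5, 6 days — each gap is 1 larger than the previous one.
Next gap: 7 days. June 3, 2021 + 7 days = June 10, 2021.
Next gap: 8 days. June 10, 2021 + 8 days = June 18, 2021.
Next gap: 9 days. June 18, 2021 + 9 days = June 27, 2021.

June 10, 2021; June 18, 2021; June 27, 2021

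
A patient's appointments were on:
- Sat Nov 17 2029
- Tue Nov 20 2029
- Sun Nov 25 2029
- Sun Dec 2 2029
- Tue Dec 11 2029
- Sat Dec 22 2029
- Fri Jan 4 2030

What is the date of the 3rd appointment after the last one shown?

Intervals are 3, 5, 7, 9, 11, 13 days — an arithmetic progression with common difference 2.
Next gap: 15 days. Fri Jan 4 2030 + 15 days = Sat Jan 19 2030.
Next gap: 17 days. Sat Jan 19 2030 + 17 days = Tue Feb 5 2030.
Next gap: 19 days. Tue Feb 5 2030 + 19 days = Sun Feb 24 2030.

Sun Feb 24 2030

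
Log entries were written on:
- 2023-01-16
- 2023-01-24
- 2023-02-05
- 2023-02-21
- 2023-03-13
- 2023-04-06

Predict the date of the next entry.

2023-05-04

Gaps: 8, 12, 16, 20, 24 days — each gap is 4 larger than the previous one.
Next gap: 28 days. 2023-04-06 + 28 days = 2023-05-04.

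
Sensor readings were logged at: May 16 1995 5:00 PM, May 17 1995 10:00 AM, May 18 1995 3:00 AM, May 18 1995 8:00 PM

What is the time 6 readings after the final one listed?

May 23 1995 2:00 AM

Spacing: 17, 17, 17 h — constant 17 h.
May 18 1995 8:00 PM + 17 h = May 19 1995 1:00 PM.
May 19 1995 1:00 PM + 17 h = May 20 1995 6:00 AM.
May 20 1995 6:00 AM + 17 h = May 20 1995 11:00 PM.
May 20 1995 11:00 PM + 17 h = May 21 1995 4:00 PM.
May 21 1995 4:00 PM + 17 h = May 22 1995 9:00 AM.
May 22 1995 9:00 AM + 17 h = May 23 1995 2:00 AM.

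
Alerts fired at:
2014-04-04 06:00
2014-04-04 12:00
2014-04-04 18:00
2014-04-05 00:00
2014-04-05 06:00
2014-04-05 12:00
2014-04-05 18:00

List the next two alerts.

2014-04-06 00:00, 2014-04-06 06:00

Spacing: 6, 6, 6, 6, 6, 6 h — constant 6 h.
2014-04-05 18:00 + 6 h = 2014-04-06 00:00.
2014-04-06 00:00 + 6 h = 2014-04-06 06:00.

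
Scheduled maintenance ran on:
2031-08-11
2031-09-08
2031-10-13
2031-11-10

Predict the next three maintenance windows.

All dates are Mondays, 28, 35, 28 days apart.
Specifically, the 2nd Monday of each month.
December 2031 — 2nd Monday is 2031-12-08.
2nd Monday of January 2032: 2032-01-12.
February 2032 — 2nd Monday is 2032-02-09.

2031-12-08, 2032-01-12, 2032-02-09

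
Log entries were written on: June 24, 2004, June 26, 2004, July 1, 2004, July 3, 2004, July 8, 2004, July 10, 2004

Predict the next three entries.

July 15, 2004; July 17, 2004; July 22, 2004

The gap pattern 2, 5, 2, 5, 2 repeats every 2 events.
These are the Thursdays and Saturdays of each week.
The following Thursday is July 15, 2004.
Next Saturday: July 17, 2004.
The following Thursday is July 22, 2004.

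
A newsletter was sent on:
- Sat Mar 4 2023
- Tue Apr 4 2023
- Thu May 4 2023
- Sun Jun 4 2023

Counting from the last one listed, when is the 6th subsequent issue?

Mon Dec 4 2023

Each date is the 4th; the gaps (31, 30, 31) track the month lengths.
The rule is the 4th of each month.
Next: July 2023 → Tue Jul 4 2023.
August 2023: Fri Aug 4 2023.
September 2023: Mon Sep 4 2023.
Next: October 2023 → Wed Oct 4 2023.
November 2023: Sat Nov 4 2023.
Next: December 2023 → Mon Dec 4 2023.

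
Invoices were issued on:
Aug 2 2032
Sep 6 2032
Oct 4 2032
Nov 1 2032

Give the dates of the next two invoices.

Dec 6 2032, Jan 3 2033

These are Mondays at 28- or 35-day spacing (35, 28, 28).
The pattern: 1st Monday of the month.
December 2032 — 1st Monday is Dec 6 2032.
January 2033 — 1st Monday is Jan 3 2033.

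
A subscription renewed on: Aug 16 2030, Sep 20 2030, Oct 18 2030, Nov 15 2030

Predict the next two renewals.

All dates are Fridays, 35, 28, 28 days apart.
Specifically, the 3rd Friday of each month.
3rd Friday of December 2030: Dec 20 2030.
3rd Friday of January 2031: Jan 17 2031.

Dec 20 2030, Jan 17 2031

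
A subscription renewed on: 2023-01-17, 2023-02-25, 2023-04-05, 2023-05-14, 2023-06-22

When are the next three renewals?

2023-07-31, 2023-09-08, 2023-10-17

Gaps between consecutive events: 39, 39, 39, 39 days — a constant 39-day interval.
2023-06-22 + 39 days = 2023-07-31.
2023-07-31 + 39 days = 2023-09-08.
2023-09-08 + 39 days = 2023-10-17.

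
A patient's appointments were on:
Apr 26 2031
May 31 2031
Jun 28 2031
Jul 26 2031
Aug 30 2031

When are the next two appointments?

Sep 27 2031, Oct 25 2031

All Saturdays; the gaps (35, 28, 28, 35) vary with month length.
This is the last Saturday of each month.
Last Saturday of September 2031: Sep 27 2031.
Last Saturday of October 2031: Oct 25 2031.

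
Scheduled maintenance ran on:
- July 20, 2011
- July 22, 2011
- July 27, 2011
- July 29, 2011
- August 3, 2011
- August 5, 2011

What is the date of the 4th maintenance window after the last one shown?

The gap pattern 2, 5, 2, 5, 2 repeats every 2 events.
These are the Wednesdays and Fridays of each week.
Next Wednesday: August 10, 2011.
The following Friday is August 12, 2011.
The following Wednesday is August 17, 2011.
The following Friday is August 19, 2011.

August 19, 2011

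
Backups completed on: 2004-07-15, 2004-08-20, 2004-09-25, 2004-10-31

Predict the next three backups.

Gaps between consecutive events: 36, 36, 36 days — a constant 36-day interval.
2004-10-31 + 36 days = 2004-12-06.
2004-12-06 + 36 days = 2005-01-11.
2005-01-11 + 36 days = 2005-02-16.

2004-12-06, 2005-01-11, 2005-02-16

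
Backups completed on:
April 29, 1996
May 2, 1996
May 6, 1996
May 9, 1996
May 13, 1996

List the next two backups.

The gap pattern 3, 4, 3, 4 repeats every 2 events.
These are the Mondays and Thursdays of each week.
The following Thursday is May 16, 1996.
The following Monday is May 20, 1996.

May 16, 1996; May 20, 1996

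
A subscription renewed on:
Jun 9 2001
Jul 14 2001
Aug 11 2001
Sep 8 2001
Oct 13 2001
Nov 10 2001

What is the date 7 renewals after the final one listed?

Jun 8 2002

Gaps: 35, 28, 28, 35, 28 days — a mix of 28 and 35. Every date is a Saturday.
Each is the 2nd Saturday of its month.
2nd Saturday of December 2001: Dec 8 2001.
2nd Saturday of January 2002: Jan 12 2002.
February 2002 — 2nd Saturday is Feb 9 2002.
March 2002 — 2nd Saturday is Mar 9 2002.
April 2002 — 2nd Saturday is Apr 13 2002.
2nd Saturday of May 2002: May 11 2002.
June 2002 — 2nd Saturday is Jun 8 2002.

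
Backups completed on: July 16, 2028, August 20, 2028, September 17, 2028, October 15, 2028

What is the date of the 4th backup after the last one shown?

February 18, 2029

These are Sundays at 28- or 35-day spacing (35, 28, 28).
The pattern: 3rd Sunday of the month.
3rd Sunday of November 2028: November 19, 2028.
December 2028 — 3rd Sunday is December 17, 2028.
3rd Sunday of January 2029: January 21, 2029.
3rd Sunday of February 2029: February 18, 2029.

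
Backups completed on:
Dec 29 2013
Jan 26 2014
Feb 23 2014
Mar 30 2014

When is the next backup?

Apr 27 2014

All Sundays; the gaps (28, 28, 35) vary with month length.
This is the last Sunday of each month.
Last Sunday of April 2014: Apr 27 2014.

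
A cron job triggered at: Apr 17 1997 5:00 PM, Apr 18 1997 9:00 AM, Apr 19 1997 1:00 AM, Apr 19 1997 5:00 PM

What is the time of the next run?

Apr 20 1997 9:00 AM

Gaps: 16, 16, 16 hours — each event is 16 hours after the previous one.
Apr 19 1997 5:00 PM + 16 h = Apr 20 1997 9:00 AM.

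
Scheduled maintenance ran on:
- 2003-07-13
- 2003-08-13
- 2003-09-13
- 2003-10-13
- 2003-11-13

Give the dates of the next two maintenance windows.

Each date is the 13th; the gaps (31, 31, 30, 31) track the month lengths.
The rule is the 13th of each month.
Next: December 2003 → 2003-12-13.
January 2004: 2004-01-13.

2003-12-13, 2004-01-13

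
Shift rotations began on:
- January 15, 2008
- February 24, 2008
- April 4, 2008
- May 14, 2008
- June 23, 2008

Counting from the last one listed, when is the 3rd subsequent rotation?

October 21, 2008

The spacing is 40, 40, 40, 40 days — always 40 days.
June 23, 2008 + 40 days = August 2, 2008.
August 2, 2008 + 40 days = September 11, 2008.
September 11, 2008 + 40 days = October 21, 2008.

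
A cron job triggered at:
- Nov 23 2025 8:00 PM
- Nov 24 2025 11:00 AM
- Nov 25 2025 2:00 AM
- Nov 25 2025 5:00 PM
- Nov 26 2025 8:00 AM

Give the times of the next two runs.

Gaps: 15, 15, 15, 15 hours — each event is 15 hours after the previous one.
Nov 26 2025 8:00 AM + 15 h = Nov 26 2025 11:00 PM.
Nov 26 2025 11:00 PM + 15 h = Nov 27 2025 2:00 PM.

Nov 26 2025 11:00 PM, Nov 27 2025 2:00 PM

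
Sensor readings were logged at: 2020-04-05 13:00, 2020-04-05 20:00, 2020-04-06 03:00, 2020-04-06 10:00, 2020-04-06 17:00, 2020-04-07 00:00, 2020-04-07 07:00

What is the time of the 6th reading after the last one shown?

Spacing: 7, 7, 7, 7, 7, 7 h — constant 7 h.
2020-04-07 07:00 + 7 h = 2020-04-07 14:00.
2020-04-07 14:00 + 7 h = 2020-04-07 21:00.
2020-04-07 21:00 + 7 h = 2020-04-08 04:00.
2020-04-08 04:00 + 7 h = 2020-04-08 11:00.
2020-04-08 11:00 + 7 h = 2020-04-08 18:00.
2020-04-08 18:00 + 7 h = 2020-04-09 01:00.

2020-04-09 01:00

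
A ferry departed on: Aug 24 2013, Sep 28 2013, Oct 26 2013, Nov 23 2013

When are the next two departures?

Dec 28 2013, Jan 25 2014

Gaps: 35, 28, 28 days — a mix of 28 and 35. Every date is a Saturday.
Each is the 4th Saturday of its month.
December 2013 — 4th Saturday is Dec 28 2013.
4th Saturday of January 2014: Jan 25 2014.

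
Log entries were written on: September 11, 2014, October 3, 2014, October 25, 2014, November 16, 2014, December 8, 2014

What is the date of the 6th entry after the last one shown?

April 19, 2015

The spacing is 22, 22, 22, 22 days — always 22 days.
December 8, 2014 + 22 days = December 30, 2014.
December 30, 2014 + 22 days = January 21, 2015.
January 21, 2015 + 22 days = February 12, 2015.
February 12, 2015 + 22 days = March 6, 2015.
March 6, 2015 + 22 days = March 28, 2015.
March 28, 2015 + 22 days = April 19, 2015.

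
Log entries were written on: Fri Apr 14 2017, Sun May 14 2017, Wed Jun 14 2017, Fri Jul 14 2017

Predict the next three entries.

Mon Aug 14 2017, Thu Sep 14 2017, Sat Oct 14 2017

Gaps: 30, 31, 30 days — not constant. Every event is on the 14th of the month.
Pattern: the 14th of each month.
Next: August 2017 → Mon Aug 14 2017.
Next: September 2017 → Thu Sep 14 2017.
Next: October 2017 → Sat Oct 14 2017.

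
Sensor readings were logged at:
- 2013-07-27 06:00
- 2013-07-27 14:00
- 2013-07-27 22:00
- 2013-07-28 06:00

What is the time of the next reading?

2013-07-28 14:00

The interval is a steady 8 hours (8, 8, 8).
2013-07-28 06:00 + 8 h = 2013-07-28 14:00.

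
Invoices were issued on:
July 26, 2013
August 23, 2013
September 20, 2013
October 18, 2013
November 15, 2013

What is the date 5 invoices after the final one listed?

April 4, 2014

The spacing is 28, 28, 28, 28 days — always 28 days.
November 15, 2013 + 28 days = December 13, 2013.
December 13, 2013 + 28 days = January 10, 2014.
January 10, 2014 + 28 days = February 7, 2014.
February 7, 2014 + 28 days = March 7, 2014.
March 7, 2014 + 28 days = April 4, 2014.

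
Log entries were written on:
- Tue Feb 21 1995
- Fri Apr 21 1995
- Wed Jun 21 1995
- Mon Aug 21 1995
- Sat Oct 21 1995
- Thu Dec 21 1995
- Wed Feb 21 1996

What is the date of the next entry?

Sun Apr 21 1996

Gaps: 59, 61, 61, 61, 61, 62 days — not constant. Every event is on the 21st of the month.
Pattern: the 21st of every 2 months.
Next: April 1996 → Sun Apr 21 1996.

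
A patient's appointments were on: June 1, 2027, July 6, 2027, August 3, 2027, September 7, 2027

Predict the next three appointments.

All dates are Tuesdays, 35, 28, 35 days apart.
Specifically, the 1st Tuesday of each month.
October 2027 — 1st Tuesday is October 5, 2027.
November 2027 — 1st Tuesday is November 2, 2027.
1st Tuesday of December 2027: December 7, 2027.

October 5, 2027; November 2, 2027; December 7, 2027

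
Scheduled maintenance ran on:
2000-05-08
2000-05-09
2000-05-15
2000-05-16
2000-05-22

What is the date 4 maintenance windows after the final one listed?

The gap pattern 1, 6, 1, 6 repeats every 2 events.
These are the Mondays and Tuesdays of each week.
The following Tuesday is 2000-05-23.
Next Monday: 2000-05-29.
The following Tuesday is 2000-05-30.
The following Monday is 2000-06-05.

2000-06-05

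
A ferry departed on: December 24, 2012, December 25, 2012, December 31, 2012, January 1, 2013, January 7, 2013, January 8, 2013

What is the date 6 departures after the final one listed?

Every event lands on a Monday or Tuesday (gaps cycle 1, 6, 1, 6, 1).
So the schedule is: every Monday and Tuesday.
The following Monday is January 14, 2013.
The following Tuesday is January 15, 2013.
The following Monday is January 21, 2013.
Next Tuesday: January 22, 2013.
Next Monday: January 28, 2013.
Next Tuesday: January 29, 2013.

January 29, 2013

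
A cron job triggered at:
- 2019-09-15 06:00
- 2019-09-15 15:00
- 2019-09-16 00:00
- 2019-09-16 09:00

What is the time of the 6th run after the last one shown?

Gaps: 9, 9, 9 hours — each event is 9 hours after the previous one.
2019-09-16 09:00 + 9 h = 2019-09-16 18:00.
2019-09-16 18:00 + 9 h = 2019-09-17 03:00.
2019-09-17 03:00 + 9 h = 2019-09-17 12:00.
2019-09-17 12:00 + 9 h = 2019-09-17 21:00.
2019-09-17 21:00 + 9 h = 2019-09-18 06:00.
2019-09-18 06:00 + 9 h = 2019-09-18 15:00.

2019-09-18 15:00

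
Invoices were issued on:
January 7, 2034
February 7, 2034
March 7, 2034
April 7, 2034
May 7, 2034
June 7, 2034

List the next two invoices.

The day-of-month is always 7 (31, 28, 31, 30, 31 days between events).
So this recurs on the 7th of each month.
Next: July 2034 → July 7, 2034.
August 2034: August 7, 2034.

July 7, 2034; August 7, 2034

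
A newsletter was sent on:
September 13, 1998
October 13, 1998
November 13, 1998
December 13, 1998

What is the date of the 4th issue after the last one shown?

April 13, 1999

The day-of-month is always 13 (30, 31, 30 days between events).
So this recurs on the 13th of each month.
Next: January 1999 → January 13, 1999.
February 1999: February 13, 1999.
Next: March 1999 → March 13, 1999.
April 1999: April 13, 1999.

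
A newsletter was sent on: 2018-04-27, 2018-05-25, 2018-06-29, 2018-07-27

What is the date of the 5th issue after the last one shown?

All Fridays; the gaps (28, 35, 28) vary with month length.
This is the last Friday of each month.
August 2018 ends with Friday 2018-08-31.
September 2018 ends with Friday 2018-09-28.
October 2018 ends with Friday 2018-10-26.
November 2018 ends with Friday 2018-11-30.
Last Friday of December 2018: 2018-12-28.

2018-12-28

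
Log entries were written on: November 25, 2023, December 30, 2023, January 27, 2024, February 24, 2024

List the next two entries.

March 30, 2024; April 27, 2024

All Saturdays; the gaps (35, 28, 28) vary with month length.
This is the last Saturday of each month.
Last Saturday of March 2024: March 30, 2024.
Last Saturday of April 2024: April 27, 2024.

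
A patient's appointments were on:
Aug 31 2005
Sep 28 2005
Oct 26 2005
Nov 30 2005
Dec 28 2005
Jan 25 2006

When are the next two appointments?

All Wednesdays; the gaps (28, 28, 35, 28, 28) vary with month length.
This is the last Wednesday of each month.
Last Wednesday of February 2006: Feb 22 2006.
March 2006 ends with Wednesday Mar 29 2006.

Feb 22 2006, Mar 29 2006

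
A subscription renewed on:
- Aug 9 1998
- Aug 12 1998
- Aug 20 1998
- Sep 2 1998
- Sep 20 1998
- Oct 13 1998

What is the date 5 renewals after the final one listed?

Apr 21 1999

Intervals are 3, 8, 13, 18, 23 days — an arithmetic progression with common difference 5.
Next gap: 28 days. Oct 13 1998 + 28 days = Nov 10 1998.
Next gap: 33 days. Nov 10 1998 + 33 days = Dec 13 1998.
Next gap: 38 days. Dec 13 1998 + 38 days = Jan 20 1999.
Next gap: 43 days. Jan 20 1999 + 43 days = Mar 4 1999.
Next gap: 48 days. Mar 4 1999 + 48 days = Apr 21 1999.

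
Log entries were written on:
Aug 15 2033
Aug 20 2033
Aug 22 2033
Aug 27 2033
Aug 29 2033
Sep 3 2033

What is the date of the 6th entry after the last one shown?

Sep 24 2033

The gap pattern 5, 2, 5, 2, 5 repeats every 2 events.
These are the Mondays and Saturdays of each week.
The following Monday is Sep 5 2033.
The following Saturday is Sep 10 2033.
The following Monday is Sep 12 2033.
Next Saturday: Sep 17 2033.
The following Monday is Sep 19 2033.
Next Saturday: Sep 24 2033.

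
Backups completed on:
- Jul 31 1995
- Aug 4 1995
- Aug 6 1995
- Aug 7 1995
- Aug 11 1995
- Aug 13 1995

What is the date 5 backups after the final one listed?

The gap pattern 4, 2, 1, 4, 2 repeats every 3 events.
These are the Mondays, Fridays and Sundays of each week.
Next Monday: Aug 14 1995.
The following Friday is Aug 18 1995.
The following Sunday is Aug 20 1995.
Next Monday: Aug 21 1995.
The following Friday is Aug 25 1995.

Aug 25 1995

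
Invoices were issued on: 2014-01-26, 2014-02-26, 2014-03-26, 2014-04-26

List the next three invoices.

Each date is the 26th; the gaps (31, 28, 31) track the month lengths.
The rule is the 26th of each month.
May 2014: 2014-05-26.
Next: June 2014 → 2014-06-26.
Next: July 2014 → 2014-07-26.

2014-05-26, 2014-06-26, 2014-07-26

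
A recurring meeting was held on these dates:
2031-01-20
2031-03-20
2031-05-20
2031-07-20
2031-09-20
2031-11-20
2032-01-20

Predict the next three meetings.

2032-03-20, 2032-05-20, 2032-07-20

The day-of-month is always 20 (59, 61, 61, 62, 61, 61 days between events).
So this recurs on the 20th of every 2 months.
March 2032: 2032-03-20.
Next: May 2032 → 2032-05-20.
July 2032: 2032-07-20.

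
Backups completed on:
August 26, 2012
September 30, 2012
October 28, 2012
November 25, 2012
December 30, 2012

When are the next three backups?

January 27, 2013; February 24, 2013; March 31, 2013

Every date is a Sunday; gaps 35, 28, 28, 35 days.
Each is the last Sunday of its month (at least one falls on the 29th or later, ruling out '4th Sunday').
Last Sunday of January 2013: January 27, 2013.
February 2013 ends with Sunday February 24, 2013.
Last Sunday of March 2013: March 31, 2013.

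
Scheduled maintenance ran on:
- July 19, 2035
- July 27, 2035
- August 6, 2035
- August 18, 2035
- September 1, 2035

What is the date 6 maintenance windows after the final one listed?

Gaps: 8, 10, 12, 14 days — each gap is 2 larger than the previous one.
Next gap: 16 days. September 1, 2035 + 16 days = September 17, 2035.
Next gap: 18 days. September 17, 2035 + 18 days = October 5, 2035.
Next gap: 20 days. October 5, 2035 + 20 days = October 25, 2035.
Next gap: 22 days. October 25, 2035 + 22 days = November 16, 2035.
Next gap: 24 days. November 16, 2035 + 24 days = December 10, 2035.
Next gap: 26 days. December 10, 2035 + 26 days = January 5, 2036.

January 5, 2036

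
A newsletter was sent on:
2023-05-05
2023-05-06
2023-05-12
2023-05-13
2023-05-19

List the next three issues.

Every event lands on a Friday or Saturday (gaps cycle 1, 6, 1, 6).
So the schedule is: every Friday and Saturday.
Next Saturday: 2023-05-20.
The following Friday is 2023-05-26.
The following Saturday is 2023-05-27.

2023-05-20, 2023-05-26, 2023-05-27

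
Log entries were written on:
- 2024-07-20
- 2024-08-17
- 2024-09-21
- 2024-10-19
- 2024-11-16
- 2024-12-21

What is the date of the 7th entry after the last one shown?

2025-07-19

Gaps: 28, 35, 28, 28, 35 days — a mix of 28 and 35. Every date is a Saturday.
Each is the 3rd Saturday of its month.
3rd Saturday of January 2025: 2025-01-18.
February 2025 — 3rd Saturday is 2025-02-15.
3rd Saturday of March 2025: 2025-03-15.
April 2025 — 3rd Saturday is 2025-04-19.
May 2025 — 3rd Saturday is 2025-05-17.
3rd Saturday of June 2025: 2025-06-21.
3rd Saturday of July 2025: 2025-07-19.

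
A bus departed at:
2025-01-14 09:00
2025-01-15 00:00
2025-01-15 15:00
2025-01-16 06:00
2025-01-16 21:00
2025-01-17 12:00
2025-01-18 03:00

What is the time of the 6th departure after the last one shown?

Spacing: 15, 15, 15, 15, 15, 15 h — constant 15 h.
2025-01-18 03:00 + 15 h = 2025-01-18 18:00.
2025-01-18 18:00 + 15 h = 2025-01-19 09:00.
2025-01-19 09:00 + 15 h = 2025-01-20 00:00.
2025-01-20 00:00 + 15 h = 2025-01-20 15:00.
2025-01-20 15:00 + 15 h = 2025-01-21 06:00.
2025-01-21 06:00 + 15 h = 2025-01-21 21:00.

2025-01-21 21:00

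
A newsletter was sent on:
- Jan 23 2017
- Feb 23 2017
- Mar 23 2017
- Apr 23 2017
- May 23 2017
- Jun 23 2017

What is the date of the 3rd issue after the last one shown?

Each date is the 23rd; the gaps (31, 28, 31, 30, 31) track the month lengths.
The rule is the 23rd of each month.
July 2017: Jul 23 2017.
Next: August 2017 → Aug 23 2017.
September 2017: Sep 23 2017.

Sep 23 2017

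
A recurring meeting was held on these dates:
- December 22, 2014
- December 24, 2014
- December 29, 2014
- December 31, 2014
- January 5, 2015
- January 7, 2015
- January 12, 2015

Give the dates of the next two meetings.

Every event lands on a Monday or Wednesday (gaps cycle 2, 5, 2, 5, 2, 5).
So the schedule is: every Monday and Wednesday.
The following Wednesday is January 14, 2015.
The following Monday is January 19, 2015.

January 14, 2015; January 19, 2015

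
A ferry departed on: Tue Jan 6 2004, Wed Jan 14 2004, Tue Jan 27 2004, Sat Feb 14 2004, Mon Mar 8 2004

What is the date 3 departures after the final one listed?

Intervals are 8, 13, 18, 23 days — an arithmetic progression with common difference 5.
Next gap: 28 days. Mon Mar 8 2004 + 28 days = Mon Apr 5 2004.
Next gap: 33 days. Mon Apr 5 2004 + 33 days = Sat May 8 2004.
Next gap: 38 days. Sat May 8 2004 + 38 days = Tue Jun 15 2004.

Tue Jun 15 2004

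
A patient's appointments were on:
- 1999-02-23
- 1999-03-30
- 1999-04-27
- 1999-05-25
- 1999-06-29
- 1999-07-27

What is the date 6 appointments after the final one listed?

These are Tuesdays with 35, 28, 28, 35, 28-day gaps.
Each is the final Tuesday of its month — 1999-03-30 is past the 28th, so '4th Tuesday' doesn't fit.
Last Tuesday of August 1999: 1999-08-31.
Last Tuesday of September 1999: 1999-09-28.
October 1999 ends with Tuesday 1999-10-26.
November 1999 ends with Tuesday 1999-11-30.
December 1999 ends with Tuesday 1999-12-28.
Last Tuesday of January 2000: 2000-01-25.

2000-01-25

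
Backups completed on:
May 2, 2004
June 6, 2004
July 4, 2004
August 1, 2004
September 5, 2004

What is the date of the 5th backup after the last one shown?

February 6, 2005

Gaps: 35, 28, 28, 35 days — a mix of 28 and 35. Every date is a Sunday.
Each is the 1st Sunday of its month.
October 2004 — 1st Sunday is October 3, 2004.
1st Sunday of November 2004: November 7, 2004.
1st Sunday of December 2004: December 5, 2004.
January 2005 — 1st Sunday is January 2, 2005.
February 2005 — 1st Sunday is February 6, 2005.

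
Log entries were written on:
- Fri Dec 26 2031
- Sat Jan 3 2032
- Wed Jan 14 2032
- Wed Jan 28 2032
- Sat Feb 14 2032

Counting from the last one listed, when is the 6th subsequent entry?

Wed Jul 28 2032

Intervals are 8, 11, 14, 17 days — an arithmetic progression with common difference 3.
Next gap: 20 days. Sat Feb 14 2032 + 20 days = Fri Mar 5 2032.
Next gap: 23 days. Fri Mar 5 2032 + 23 days = Sun Mar 28 2032.
Next gap: 26 days. Sun Mar 28 2032 + 26 days = Fri Apr 23 2032.
Next gap: 29 days. Fri Apr 23 2032 + 29 days = Sat May 22 2032.
Next gap: 32 days. Sat May 22 2032 + 32 days = Wed Jun 23 2032.
Next gap: 35 days. Wed Jun 23 2032 + 35 days = Wed Jul 28 2032.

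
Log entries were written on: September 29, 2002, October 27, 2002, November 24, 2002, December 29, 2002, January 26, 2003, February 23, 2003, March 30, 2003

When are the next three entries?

These are Sundays with 28, 28, 35, 28, 28, 35-day gaps.
Each is the final Sunday of its month — September 29, 2002 is past the 28th, so '4th Sunday' doesn't fit.
April 2003 ends with Sunday April 27, 2003.
Last Sunday of May 2003: May 25, 2003.
Last Sunday of June 2003: June 29, 2003.

April 27, 2003; May 25, 2003; June 29, 2003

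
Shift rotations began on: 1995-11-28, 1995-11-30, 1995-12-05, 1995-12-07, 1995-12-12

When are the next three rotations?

1995-12-14, 1995-12-19, 1995-12-21

The gap pattern 2, 5, 2, 5 repeats every 2 events.
These are the Tuesdays and Thursdays of each week.
The following Thursday is 1995-12-14.
The following Tuesday is 1995-12-19.
Next Thursday: 1995-12-21.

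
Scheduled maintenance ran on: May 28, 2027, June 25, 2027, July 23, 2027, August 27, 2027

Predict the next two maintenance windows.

These are Fridays at 28- or 35-day spacing (28, 28, 35).
The pattern: 4th Friday of the month.
4th Friday of September 2027: September 24, 2027.
4th Friday of October 2027: October 22, 2027.

September 24, 2027; October 22, 2027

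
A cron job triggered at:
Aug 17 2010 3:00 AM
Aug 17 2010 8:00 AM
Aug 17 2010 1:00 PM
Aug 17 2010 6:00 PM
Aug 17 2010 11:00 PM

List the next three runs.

The interval is a steady 5 hours (5, 5, 5, 5).
Aug 17 2010 11:00 PM + 5 h = Aug 18 2010 4:00 AM.
Aug 18 2010 4:00 AM + 5 h = Aug 18 2010 9:00 AM.
Aug 18 2010 9:00 AM + 5 h = Aug 18 2010 2:00 PM.

Aug 18 2010 4:00 AM, Aug 18 2010 9:00 AM, Aug 18 2010 2:00 PM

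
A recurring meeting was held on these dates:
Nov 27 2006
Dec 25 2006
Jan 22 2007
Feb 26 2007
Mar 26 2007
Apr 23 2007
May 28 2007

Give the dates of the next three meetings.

These are Mondays at 28- or 35-day spacing (28, 28, 35, 28, 28, 35).
The pattern: 4th Monday of the month.
June 2007 — 4th Monday is Jun 25 2007.
July 2007 — 4th Monday is Jul 23 2007.
4th Monday of August 2007: Aug 27 2007.

Jun 25 2007, Jul 23 2007, Aug 27 2007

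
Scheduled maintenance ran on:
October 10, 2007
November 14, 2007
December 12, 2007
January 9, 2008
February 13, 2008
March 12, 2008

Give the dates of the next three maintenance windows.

April 9, 2008; May 14, 2008; June 11, 2008

These are Wednesdays at 28- or 35-day spacing (35, 28, 28, 35, 28).
The pattern: 2nd Wednesday of the month.
2nd Wednesday of April 2008: April 9, 2008.
May 2008 — 2nd Wednesday is May 14, 2008.
June 2008 — 2nd Wednesday is June 11, 2008.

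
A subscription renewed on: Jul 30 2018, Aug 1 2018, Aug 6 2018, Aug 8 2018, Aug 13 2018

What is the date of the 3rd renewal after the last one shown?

Gaps: 2, 5, 2, 5 days — not constant, but cyclic with period 2.
The events fall on every Monday and Wednesday.
The following Wednesday is Aug 15 2018.
Next Monday: Aug 20 2018.
Next Wednesday: Aug 22 2018.

Aug 22 2018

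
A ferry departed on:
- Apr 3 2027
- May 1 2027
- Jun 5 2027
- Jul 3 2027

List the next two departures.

Gaps: 28, 35, 28 days — a mix of 28 and 35. Every date is a Saturday.
Each is the 1st Saturday of its month.
1st Saturday of August 2027: Aug 7 2027.
1st Saturday of September 2027: Sep 4 2027.

Aug 7 2027, Sep 4 2027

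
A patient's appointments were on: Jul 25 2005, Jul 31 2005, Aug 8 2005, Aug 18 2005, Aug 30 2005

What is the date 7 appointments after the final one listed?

Gaps: 6, 8, 10, 12 days — each gap is 2 larger than the previous one.
Next gap: 14 days. Aug 30 2005 + 14 days = Sep 13 2005.
Next gap: 16 days. Sep 13 2005 + 16 days = Sep 29 2005.
Next gap: 18 days. Sep 29 2005 + 18 days = Oct 17 2005.
Next gap: 20 days. Oct 17 2005 + 20 days = Nov 6 2005.
Next gap: 22 days. Nov 6 2005 + 22 days = Nov 28 2005.
Next gap: 24 days. Nov 28 2005 + 24 days = Dec 22 2005.
Next gap: 26 days. Dec 22 2005 + 26 days = Jan 17 2006.

Jan 17 2006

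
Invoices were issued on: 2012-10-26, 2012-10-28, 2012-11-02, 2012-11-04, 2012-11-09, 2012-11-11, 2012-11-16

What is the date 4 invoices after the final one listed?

The gap pattern 2, 5, 2, 5, 2, 5 repeats every 2 events.
These are the Fridays and Sundays of each week.
Next Sunday: 2012-11-18.
Next Friday: 2012-11-23.
Next Sunday: 2012-11-25.
Next Friday: 2012-11-30.

2012-11-30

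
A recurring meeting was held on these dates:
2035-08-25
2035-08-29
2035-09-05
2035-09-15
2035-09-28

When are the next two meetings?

Gaps: 4, 7, 10, 13 days — each gap is 3 larger than the previous one.
Next gap: 16 days. 2035-09-28 + 16 days = 2035-10-14.
Next gap: 19 days. 2035-10-14 + 19 days = 2035-11-02.

2035-10-14, 2035-11-02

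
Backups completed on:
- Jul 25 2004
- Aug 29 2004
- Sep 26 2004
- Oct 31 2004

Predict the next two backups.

Nov 28 2004, Dec 26 2004

All Sundays; the gaps (35, 28, 35) vary with month length.
This is the last Sunday of each month.
Last Sunday of November 2004: Nov 28 2004.
Last Sunday of December 2004: Dec 26 2004.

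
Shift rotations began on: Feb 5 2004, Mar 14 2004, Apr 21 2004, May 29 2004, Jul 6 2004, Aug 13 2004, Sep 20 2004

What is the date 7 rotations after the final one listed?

The spacing is 38, 38, 38, 38, 38, 38 days — always 38 days.
Sep 20 2004 + 38 days = Oct 28 2004.
Oct 28 2004 + 38 days = Dec 5 2004.
Dec 5 2004 + 38 days = Jan 12 2005.
Jan 12 2005 + 38 days = Feb 19 2005.
Feb 19 2005 + 38 days = Mar 29 2005.
Mar 29 2005 + 38 days = May 6 2005.
May 6 2005 + 38 days = Jun 13 2005.

Jun 13 2005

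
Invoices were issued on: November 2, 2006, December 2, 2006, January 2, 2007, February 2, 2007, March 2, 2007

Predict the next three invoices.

April 2, 2007; May 2, 2007; June 2, 2007

The day-of-month is always 2 (30, 31, 31, 28 days between events).
So this recurs on the 2nd of each month.
April 2007: April 2, 2007.
May 2007: May 2, 2007.
Next: June 2007 → June 2, 2007.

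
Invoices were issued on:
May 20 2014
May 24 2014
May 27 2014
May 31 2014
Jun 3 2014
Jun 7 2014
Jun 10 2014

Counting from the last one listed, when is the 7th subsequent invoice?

Jul 5 2014

The gap pattern 4, 3, 4, 3, 4, 3 repeats every 2 events.
These are the Tuesdays and Saturdays of each week.
Next Saturday: Jun 14 2014.
Next Tuesday: Jun 17 2014.
The following Saturday is Jun 21 2014.
The following Tuesday is Jun 24 2014.
Next Saturday: Jun 28 2014.
Next Tuesday: Jul 1 2014.
Next Saturday: Jul 5 2014.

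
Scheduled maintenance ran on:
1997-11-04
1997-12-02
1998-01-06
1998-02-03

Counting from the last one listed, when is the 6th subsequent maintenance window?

1998-08-04

These are Tuesdays at 28- or 35-day spacing (28, 35, 28).
The pattern: 1st Tuesday of the month.
1st Tuesday of March 1998: 1998-03-03.
April 1998 — 1st Tuesday is 1998-04-07.
1st Tuesday of May 1998: 1998-05-05.
June 1998 — 1st Tuesday is 1998-06-02.
1st Tuesday of July 1998: 1998-07-07.
1st Tuesday of August 1998: 1998-08-04.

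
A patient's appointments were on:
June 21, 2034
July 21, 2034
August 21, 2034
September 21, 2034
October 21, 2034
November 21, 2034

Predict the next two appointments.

December 21, 2034; January 21, 2035

Gaps: 30, 31, 31, 30, 31 days — not constant. Every event is on the 21st of the month.
Pattern: the 21st of each month.
Next: December 2034 → December 21, 2034.
Next: January 2035 → January 21, 2035.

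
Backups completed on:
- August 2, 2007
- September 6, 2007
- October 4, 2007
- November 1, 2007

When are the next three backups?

These are Thursdays at 28- or 35-day spacing (35, 28, 28).
The pattern: 1st Thursday of the month.
December 2007 — 1st Thursday is December 6, 2007.
January 2008 — 1st Thursday is January 3, 2008.
February 2008 — 1st Thursday is February 7, 2008.

December 6, 2007; January 3, 2008; February 7, 2008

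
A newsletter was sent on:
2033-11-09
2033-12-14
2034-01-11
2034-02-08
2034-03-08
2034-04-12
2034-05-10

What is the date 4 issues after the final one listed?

These are Wednesdays at 28- or 35-day spacing (35, 28, 28, 28, 35, 28).
The pattern: 2nd Wednesday of the month.
2nd Wednesday of June 2034: 2034-06-14.
July 2034 — 2nd Wednesday is 2034-07-12.
2nd Wednesday of August 2034: 2034-08-09.
2nd Wednesday of September 2034: 2034-09-13.

2034-09-13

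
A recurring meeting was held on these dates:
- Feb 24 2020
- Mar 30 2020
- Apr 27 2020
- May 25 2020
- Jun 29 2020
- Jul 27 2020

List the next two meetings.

Aug 31 2020, Sep 28 2020

These are Mondays with 35, 28, 28, 35, 28-day gaps.
Each is the final Monday of its month — Mar 30 2020 is past the 28th, so '4th Monday' doesn't fit.
August 2020 ends with Monday Aug 31 2020.
Last Monday of September 2020: Sep 28 2020.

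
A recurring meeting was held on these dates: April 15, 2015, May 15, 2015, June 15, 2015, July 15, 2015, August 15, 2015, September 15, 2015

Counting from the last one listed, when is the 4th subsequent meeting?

January 15, 2016

Gaps: 30, 31, 30, 31, 31 days — not constant. Every event is on the 15th of the month.
Pattern: the 15th of each month.
Next: October 2015 → October 15, 2015.
Next: November 2015 → November 15, 2015.
December 2015: December 15, 2015.
January 2016: January 15, 2016.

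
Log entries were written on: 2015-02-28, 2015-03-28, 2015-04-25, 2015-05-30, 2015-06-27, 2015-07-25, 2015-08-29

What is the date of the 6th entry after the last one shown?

All Saturdays; the gaps (28, 28, 35, 28, 28, 35) vary with month length.
This is the last Saturday of each month.
Last Saturday of September 2015: 2015-09-26.
October 2015 ends with Saturday 2015-10-31.
November 2015 ends with Saturday 2015-11-28.
December 2015 ends with Saturday 2015-12-26.
Last Saturday of January 2016: 2016-01-30.
February 2016 ends with Saturday 2016-02-27.

2016-02-27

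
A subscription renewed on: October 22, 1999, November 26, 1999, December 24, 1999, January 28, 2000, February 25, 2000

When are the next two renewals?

March 24, 2000; April 28, 2000

Gaps: 35, 28, 35, 28 days — a mix of 28 and 35. Every date is a Friday.
Each is the 4th Friday of its month.
March 2000 — 4th Friday is March 24, 2000.
April 2000 — 4th Friday is April 28, 2000.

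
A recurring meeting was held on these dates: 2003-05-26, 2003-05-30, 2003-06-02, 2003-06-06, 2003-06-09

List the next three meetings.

2003-06-13, 2003-06-16, 2003-06-20

Every event lands on a Monday or Friday (gaps cycle 4, 3, 4, 3).
So the schedule is: every Monday and Friday.
Next Friday: 2003-06-13.
The following Monday is 2003-06-16.
The following Friday is 2003-06-20.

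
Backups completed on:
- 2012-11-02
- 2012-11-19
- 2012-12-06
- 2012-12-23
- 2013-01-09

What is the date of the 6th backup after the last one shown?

The spacing is 17, 17, 17, 17 days — always 17 days.
2013-01-09 + 17 days = 2013-01-26.
2013-01-26 + 17 days = 2013-02-12.
2013-02-12 + 17 days = 2013-03-01.
2013-03-01 + 17 days = 2013-03-18.
2013-03-18 + 17 days = 2013-04-04.
2013-04-04 + 17 days = 2013-04-21.

2013-04-21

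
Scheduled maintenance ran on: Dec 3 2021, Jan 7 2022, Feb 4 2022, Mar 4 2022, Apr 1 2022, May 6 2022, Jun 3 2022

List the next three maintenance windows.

Jul 1 2022, Aug 5 2022, Sep 2 2022

Gaps: 35, 28, 28, 28, 35, 28 days — a mix of 28 and 35. Every date is a Friday.
Each is the 1st Friday of its month.
1st Friday of July 2022: Jul 1 2022.
1st Friday of August 2022: Aug 5 2022.
1st Friday of September 2022: Sep 2 2022.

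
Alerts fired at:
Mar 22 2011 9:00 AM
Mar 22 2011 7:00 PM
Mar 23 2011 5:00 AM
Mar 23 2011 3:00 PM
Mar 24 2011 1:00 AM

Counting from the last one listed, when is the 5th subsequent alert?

Gaps: 10, 10, 10, 10 hours — each event is 10 hours after the previous one.
Mar 24 2011 1:00 AM + 10 h = Mar 24 2011 11:00 AM.
Mar 24 2011 11:00 AM + 10 h = Mar 24 2011 9:00 PM.
Mar 24 2011 9:00 PM + 10 h = Mar 25 2011 7:00 AM.
Mar 25 2011 7:00 AM + 10 h = Mar 25 2011 5:00 PM.
Mar 25 2011 5:00 PM + 10 h = Mar 26 2011 3:00 AM.

Mar 26 2011 3:00 AM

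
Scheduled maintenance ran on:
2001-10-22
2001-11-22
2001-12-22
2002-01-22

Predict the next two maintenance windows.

Gaps: 31, 30, 31 days — not constant. Every event is on the 22nd of the month.
Pattern: the 22nd of each month.
Next: February 2002 → 2002-02-22.
Next: March 2002 → 2002-03-22.

2002-02-22, 2002-03-22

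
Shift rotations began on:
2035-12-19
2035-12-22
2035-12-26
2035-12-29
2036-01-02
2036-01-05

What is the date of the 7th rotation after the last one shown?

The gap pattern 3, 4, 3, 4, 3 repeats every 2 events.
These are the Wednesdays and Saturdays of each week.
Next Wednesday: 2036-01-09.
Next Saturday: 2036-01-12.
Next Wednesday: 2036-01-16.
Next Saturday: 2036-01-19.
The following Wednesday is 2036-01-23.
The following Saturday is 2036-01-26.
Next Wednesday: 2036-01-30.

2036-01-30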